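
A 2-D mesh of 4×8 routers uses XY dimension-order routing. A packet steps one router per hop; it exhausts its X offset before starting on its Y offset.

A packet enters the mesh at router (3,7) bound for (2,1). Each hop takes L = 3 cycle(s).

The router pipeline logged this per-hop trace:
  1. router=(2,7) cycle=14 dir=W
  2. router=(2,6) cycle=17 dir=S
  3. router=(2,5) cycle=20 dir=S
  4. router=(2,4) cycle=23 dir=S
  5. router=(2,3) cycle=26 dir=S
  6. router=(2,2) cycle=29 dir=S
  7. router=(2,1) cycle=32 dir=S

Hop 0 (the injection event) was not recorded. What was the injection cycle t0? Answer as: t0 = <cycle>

t0 = 11

Hop 1 reached at cycle 14; hop k is at t0 + k·L.
Subtract one hop: t0 = 14 − 3 = 11.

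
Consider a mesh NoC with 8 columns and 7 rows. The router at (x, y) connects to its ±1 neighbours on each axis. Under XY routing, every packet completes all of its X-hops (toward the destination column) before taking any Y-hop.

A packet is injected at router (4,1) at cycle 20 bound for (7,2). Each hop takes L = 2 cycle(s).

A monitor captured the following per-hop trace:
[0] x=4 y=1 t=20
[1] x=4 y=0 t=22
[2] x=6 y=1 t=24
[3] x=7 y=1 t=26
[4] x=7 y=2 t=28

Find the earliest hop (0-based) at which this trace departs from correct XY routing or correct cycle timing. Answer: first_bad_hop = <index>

hop 1: step (+0,-1), +2 cyc — BAD: Y-move but x=4≠7

first_bad_hop = 1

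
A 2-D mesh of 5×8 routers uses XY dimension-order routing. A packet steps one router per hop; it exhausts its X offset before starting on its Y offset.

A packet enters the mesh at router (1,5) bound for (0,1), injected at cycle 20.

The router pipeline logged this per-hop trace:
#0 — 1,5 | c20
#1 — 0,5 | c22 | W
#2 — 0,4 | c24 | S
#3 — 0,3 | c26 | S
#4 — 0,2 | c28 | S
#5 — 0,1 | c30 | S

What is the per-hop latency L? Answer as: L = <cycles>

cyc[1] − cyc[0] = 22 − 20 = 2.
That increment is L by definition: L = 2.

L = 2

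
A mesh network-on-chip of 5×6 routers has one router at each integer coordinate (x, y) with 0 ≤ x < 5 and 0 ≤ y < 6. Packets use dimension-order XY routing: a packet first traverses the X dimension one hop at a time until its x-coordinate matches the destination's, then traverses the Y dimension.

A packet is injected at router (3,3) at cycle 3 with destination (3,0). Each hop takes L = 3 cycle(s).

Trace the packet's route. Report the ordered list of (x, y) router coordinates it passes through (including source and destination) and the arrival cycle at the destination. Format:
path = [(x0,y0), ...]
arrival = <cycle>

hop 0: (3,3) @ cyc 3
hop 1: (3,2) @ cyc 6  [S]
hop 2: (3,1) @ cyc 9  [S]
hop 3: (3,0) @ cyc 12  [S]

path = [(3,3), (3,2), (3,1), (3,0)]
arrival = 12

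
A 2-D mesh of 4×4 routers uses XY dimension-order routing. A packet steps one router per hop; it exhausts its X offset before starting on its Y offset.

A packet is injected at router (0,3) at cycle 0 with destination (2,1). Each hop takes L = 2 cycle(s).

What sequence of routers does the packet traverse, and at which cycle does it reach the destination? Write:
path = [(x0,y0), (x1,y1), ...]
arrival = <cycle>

t=0: at (0,3)
t=2: at (1,3) after E
t=4: at (2,3) after E
t=6: at (2,2) after S
t=8: at (2,1) after S

path = [(0,3), (1,3), (2,3), (2,2), (2,1)]
arrival = 8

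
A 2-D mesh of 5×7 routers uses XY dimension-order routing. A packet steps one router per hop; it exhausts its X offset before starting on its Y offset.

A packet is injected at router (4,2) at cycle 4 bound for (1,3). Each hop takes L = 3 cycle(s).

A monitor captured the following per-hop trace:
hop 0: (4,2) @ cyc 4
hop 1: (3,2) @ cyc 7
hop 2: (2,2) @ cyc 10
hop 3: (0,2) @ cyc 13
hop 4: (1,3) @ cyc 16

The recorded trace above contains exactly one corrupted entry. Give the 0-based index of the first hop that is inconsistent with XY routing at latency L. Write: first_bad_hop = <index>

check 1→ d=(-1,0) cyc+3: ok
check 2→ d=(-1,0) cyc+3: ok
check 3→ d=(-2,0) cyc+3: BAD: non-unit step

first_bad_hop = 3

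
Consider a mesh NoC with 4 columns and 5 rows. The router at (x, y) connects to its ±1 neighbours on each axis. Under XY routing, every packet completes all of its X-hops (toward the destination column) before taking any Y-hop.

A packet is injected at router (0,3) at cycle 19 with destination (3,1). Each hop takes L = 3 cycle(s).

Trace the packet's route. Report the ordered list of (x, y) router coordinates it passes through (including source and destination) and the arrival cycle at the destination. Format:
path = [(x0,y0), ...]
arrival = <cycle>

src (0,3)  cyc=19
E→(1,3)  cyc=22
E→(2,3)  cyc=25
E→(3,3)  cyc=28
S→(3,2)  cyc=31
S→(3,1)  cyc=34

path = [(0,3), (1,3), (2,3), (3,3), (3,2), (3,1)]
arrival = 34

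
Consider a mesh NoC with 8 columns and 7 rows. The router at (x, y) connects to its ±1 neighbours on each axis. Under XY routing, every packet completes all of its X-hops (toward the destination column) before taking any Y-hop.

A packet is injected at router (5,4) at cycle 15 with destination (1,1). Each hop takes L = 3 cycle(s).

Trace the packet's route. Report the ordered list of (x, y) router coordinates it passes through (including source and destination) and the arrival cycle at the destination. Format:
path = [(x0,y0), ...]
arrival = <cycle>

t=15: at (5,4)
t=18: at (4,4) after W
t=21: at (3,4) after W
t=24: at (2,4) after W
t=27: at (1,4) after W
t=30: at (1,3) after S
t=33: at (1,2) after S
t=36: at (1,1) after S

path = [(5,4), (4,4), (3,4), (2,4), (1,4), (1,3), (1,2), (1,1)]
arrival = 36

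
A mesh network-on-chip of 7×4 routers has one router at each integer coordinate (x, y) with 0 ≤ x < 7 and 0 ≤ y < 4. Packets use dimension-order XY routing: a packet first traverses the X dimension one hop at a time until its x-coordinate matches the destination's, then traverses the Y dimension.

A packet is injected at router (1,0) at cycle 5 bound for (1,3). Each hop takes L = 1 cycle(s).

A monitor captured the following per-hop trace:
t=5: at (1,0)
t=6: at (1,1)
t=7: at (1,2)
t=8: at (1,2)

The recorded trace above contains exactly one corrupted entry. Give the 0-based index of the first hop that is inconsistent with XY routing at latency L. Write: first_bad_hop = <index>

first_bad_hop = 3

hop 1: step (+0,+1), +1 cyc — ok
hop 2: step (+0,+1), +1 cyc — ok
hop 3: step (+0,+0), +1 cyc — BAD: non-unit step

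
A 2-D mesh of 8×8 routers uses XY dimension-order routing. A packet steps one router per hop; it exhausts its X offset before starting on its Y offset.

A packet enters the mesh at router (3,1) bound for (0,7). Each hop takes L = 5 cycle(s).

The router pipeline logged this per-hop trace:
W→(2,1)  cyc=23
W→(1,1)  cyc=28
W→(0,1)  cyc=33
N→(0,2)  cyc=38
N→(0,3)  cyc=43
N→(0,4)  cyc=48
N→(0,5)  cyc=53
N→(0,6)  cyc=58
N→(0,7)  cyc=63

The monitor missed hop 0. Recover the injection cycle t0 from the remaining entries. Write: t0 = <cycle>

t0 = 18

Hop 1 reached at cycle 23; hop k is at t0 + k·L.
Subtract one hop: t0 = 23 − 5 = 18.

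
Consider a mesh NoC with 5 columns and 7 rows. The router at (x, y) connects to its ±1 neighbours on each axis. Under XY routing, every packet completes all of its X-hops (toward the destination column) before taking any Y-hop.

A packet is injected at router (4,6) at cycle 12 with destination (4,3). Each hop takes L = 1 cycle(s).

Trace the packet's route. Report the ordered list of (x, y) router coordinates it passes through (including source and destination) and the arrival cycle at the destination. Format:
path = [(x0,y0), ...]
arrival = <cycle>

path = [(4,6), (4,5), (4,4), (4,3)]
arrival = 15

src (4,6)  cyc=12
S→(4,5)  cyc=13
S→(4,4)  cyc=14
S→(4,3)  cyc=15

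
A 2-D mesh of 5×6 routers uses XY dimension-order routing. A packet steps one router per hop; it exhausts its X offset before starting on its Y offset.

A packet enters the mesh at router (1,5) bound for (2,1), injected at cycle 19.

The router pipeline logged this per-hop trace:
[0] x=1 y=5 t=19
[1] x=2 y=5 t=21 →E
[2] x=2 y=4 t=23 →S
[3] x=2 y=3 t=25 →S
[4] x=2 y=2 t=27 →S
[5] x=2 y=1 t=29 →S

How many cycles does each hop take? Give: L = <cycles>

Δcyc across hop 0→1: 21 − 19 = 2.
One hop costs L cycles, so L = 2.

L = 2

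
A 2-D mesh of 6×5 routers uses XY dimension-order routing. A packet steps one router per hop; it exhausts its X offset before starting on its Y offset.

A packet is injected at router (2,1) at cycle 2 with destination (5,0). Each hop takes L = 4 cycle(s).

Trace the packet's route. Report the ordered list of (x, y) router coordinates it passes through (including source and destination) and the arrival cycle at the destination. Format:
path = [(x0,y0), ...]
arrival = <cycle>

  0. router=(2,1) cycle=2 (inject)
  1. router=(3,1) cycle=6 dir=E
  2. router=(4,1) cycle=10 dir=E
  3. router=(5,1) cycle=14 dir=E
  4. router=(5,0) cycle=18 dir=S

path = [(2,1), (3,1), (4,1), (5,1), (5,0)]
arrival = 18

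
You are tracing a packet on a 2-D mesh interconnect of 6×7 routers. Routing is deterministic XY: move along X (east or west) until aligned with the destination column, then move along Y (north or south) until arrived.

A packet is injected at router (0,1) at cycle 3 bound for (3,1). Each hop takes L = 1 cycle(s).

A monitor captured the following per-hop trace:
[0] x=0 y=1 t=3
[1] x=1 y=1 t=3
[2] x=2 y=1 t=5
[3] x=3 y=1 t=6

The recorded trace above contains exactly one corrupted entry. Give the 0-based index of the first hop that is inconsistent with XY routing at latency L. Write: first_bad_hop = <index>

  1: Δx=+1 Δy=+0 Δt=0 [BAD: Δcyc=0≠L]

first_bad_hop = 1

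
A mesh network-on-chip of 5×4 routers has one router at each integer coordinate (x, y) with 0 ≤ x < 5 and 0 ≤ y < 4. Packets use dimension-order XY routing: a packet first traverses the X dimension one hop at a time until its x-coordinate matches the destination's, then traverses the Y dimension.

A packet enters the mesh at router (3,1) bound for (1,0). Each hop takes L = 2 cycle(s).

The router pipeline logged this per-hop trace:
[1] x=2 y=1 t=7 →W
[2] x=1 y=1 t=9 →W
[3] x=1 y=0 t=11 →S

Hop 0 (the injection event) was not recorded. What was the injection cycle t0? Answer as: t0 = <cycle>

At hop 1 the cycle is 7; in general cyc_k = t0 + kL.
Subtract one hop: t0 = 7 − 2 = 5.

t0 = 5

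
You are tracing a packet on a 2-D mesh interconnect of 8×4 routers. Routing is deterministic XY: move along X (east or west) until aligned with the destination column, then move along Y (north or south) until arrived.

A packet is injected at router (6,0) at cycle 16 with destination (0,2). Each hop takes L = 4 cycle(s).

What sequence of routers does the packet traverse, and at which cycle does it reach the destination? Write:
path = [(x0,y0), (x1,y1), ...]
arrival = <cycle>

path = [(6,0), (5,0), (4,0), (3,0), (2,0), (1,0), (0,0), (0,1), (0,2)]
arrival = 48

src (6,0)  cyc=16
W→(5,0)  cyc=20
W→(4,0)  cyc=24
W→(3,0)  cyc=28
W→(2,0)  cyc=32
W→(1,0)  cyc=36
W→(0,0)  cyc=40
N→(0,1)  cyc=44
N→(0,2)  cyc=48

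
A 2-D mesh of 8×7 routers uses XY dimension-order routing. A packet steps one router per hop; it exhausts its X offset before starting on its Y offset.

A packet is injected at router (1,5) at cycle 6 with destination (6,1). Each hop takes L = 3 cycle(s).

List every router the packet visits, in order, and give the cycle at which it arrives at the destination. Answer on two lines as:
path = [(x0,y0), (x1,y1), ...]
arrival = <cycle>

[0] x=1 y=5 t=6
[1] x=2 y=5 t=9 →E
[2] x=3 y=5 t=12 →E
[3] x=4 y=5 t=15 →E
[4] x=5 y=5 t=18 →E
[5] x=6 y=5 t=21 →E
[6] x=6 y=4 t=24 →S
[7] x=6 y=3 t=27 →S
[8] x=6 y=2 t=30 →S
[9] x=6 y=1 t=33 →S

path = [(1,5), (2,5), (3,5), (4,5), (5,5), (6,5), (6,4), (6,3), (6,2), (6,1)]
arrival = 33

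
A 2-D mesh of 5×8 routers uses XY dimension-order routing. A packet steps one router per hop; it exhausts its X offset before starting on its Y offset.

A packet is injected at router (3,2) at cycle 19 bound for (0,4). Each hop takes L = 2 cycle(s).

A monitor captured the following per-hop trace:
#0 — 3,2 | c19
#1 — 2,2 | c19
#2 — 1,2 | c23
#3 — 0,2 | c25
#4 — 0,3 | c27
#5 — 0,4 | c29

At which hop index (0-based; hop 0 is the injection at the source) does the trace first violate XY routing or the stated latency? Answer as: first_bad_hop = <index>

[1] (-1,+0) / 0c ⇒ BAD: Δcyc=0≠L

first_bad_hop = 1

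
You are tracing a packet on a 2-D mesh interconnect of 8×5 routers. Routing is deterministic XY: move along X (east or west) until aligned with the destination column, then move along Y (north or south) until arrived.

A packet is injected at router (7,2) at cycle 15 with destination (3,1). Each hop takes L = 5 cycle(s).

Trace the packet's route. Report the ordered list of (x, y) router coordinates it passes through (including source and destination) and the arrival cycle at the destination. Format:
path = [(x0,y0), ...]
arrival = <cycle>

t=15: at (7,2)
t=20: at (6,2) after W
t=25: at (5,2) after W
t=30: at (4,2) after W
t=35: at (3,2) after W
t=40: at (3,1) after S

path = [(7,2), (6,2), (5,2), (4,2), (3,2), (3,1)]
arrival = 40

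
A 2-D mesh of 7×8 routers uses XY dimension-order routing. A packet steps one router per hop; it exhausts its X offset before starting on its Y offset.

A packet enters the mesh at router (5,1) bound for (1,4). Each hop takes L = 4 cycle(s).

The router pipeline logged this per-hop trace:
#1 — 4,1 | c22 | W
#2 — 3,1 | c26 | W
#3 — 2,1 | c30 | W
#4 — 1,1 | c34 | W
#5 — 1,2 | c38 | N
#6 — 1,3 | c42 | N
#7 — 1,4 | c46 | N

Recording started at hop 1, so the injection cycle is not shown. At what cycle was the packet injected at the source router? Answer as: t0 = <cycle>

t0 = 18

The first recorded entry is hop 1 at cycle 22.
Therefore t0 = 22 − L = 18.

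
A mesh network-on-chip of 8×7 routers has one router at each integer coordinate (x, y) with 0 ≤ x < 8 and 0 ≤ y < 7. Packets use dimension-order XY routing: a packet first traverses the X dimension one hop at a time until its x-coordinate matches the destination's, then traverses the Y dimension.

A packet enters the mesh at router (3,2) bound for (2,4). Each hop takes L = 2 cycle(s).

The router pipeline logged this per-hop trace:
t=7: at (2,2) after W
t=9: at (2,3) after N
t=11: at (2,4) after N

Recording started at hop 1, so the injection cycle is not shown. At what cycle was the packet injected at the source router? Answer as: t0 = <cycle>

cyc[1] = 7 and cyc[k] = t0 + k·L for every k.
t0 = cyc[1] − L = 7 − 2 = 5.

t0 = 5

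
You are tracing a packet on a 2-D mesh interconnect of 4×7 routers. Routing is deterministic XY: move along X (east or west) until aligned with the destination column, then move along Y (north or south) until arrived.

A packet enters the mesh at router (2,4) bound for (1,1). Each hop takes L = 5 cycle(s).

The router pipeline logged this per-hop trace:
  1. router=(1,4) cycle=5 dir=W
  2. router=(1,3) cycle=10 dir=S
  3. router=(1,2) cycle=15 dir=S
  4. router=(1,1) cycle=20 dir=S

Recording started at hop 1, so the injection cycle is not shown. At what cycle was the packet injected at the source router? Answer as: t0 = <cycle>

The first recorded entry is hop 1 at cycle 5.
Subtract one hop: t0 = 5 − 5 = 0.

t0 = 0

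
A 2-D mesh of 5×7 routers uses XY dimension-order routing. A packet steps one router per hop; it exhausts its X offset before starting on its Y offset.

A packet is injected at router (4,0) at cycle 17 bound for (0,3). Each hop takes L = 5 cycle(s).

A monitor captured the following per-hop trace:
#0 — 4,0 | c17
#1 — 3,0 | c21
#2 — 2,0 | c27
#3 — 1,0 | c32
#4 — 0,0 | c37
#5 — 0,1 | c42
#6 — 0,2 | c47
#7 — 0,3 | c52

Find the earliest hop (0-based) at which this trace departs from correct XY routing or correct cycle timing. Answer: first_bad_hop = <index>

first_bad_hop = 1

[1] (-1,+0) / 4c ⇒ BAD: Δcyc=4≠L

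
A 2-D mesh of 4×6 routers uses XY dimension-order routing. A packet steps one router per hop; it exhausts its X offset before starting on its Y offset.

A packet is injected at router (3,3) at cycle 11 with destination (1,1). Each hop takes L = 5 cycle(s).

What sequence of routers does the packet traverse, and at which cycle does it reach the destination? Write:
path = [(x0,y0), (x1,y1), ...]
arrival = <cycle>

path = [(3,3), (2,3), (1,3), (1,2), (1,1)]
arrival = 31

[0] x=3 y=3 t=11
[1] x=2 y=3 t=16 →W
[2] x=1 y=3 t=21 →W
[3] x=1 y=2 t=26 →S
[4] x=1 y=1 t=31 →S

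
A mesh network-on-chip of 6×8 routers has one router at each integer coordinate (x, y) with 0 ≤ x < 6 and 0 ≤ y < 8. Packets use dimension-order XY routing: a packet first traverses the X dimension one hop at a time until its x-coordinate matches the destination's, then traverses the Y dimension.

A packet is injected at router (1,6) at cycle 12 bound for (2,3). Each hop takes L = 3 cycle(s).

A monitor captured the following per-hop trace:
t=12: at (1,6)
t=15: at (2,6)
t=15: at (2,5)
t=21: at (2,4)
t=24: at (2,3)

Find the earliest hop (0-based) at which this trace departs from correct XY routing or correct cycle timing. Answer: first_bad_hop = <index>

[1] (+1,+0) / 3c ⇒ ok
[2] (+0,-1) / 0c ⇒ BAD: Δcyc=0≠L

first_bad_hop = 2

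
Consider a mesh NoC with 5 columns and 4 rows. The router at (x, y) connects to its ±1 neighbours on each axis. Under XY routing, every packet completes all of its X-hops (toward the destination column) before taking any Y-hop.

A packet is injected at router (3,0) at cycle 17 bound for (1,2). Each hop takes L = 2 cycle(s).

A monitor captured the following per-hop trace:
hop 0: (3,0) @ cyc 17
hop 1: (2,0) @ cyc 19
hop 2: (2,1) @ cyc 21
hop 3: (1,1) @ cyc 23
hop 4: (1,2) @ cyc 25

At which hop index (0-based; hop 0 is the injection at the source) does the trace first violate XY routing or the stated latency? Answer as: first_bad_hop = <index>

hop 1: step (-1,+0), +2 cyc — ok
hop 2: step (+0,+1), +2 cyc — BAD: Y-move but x=2≠1

first_bad_hop = 2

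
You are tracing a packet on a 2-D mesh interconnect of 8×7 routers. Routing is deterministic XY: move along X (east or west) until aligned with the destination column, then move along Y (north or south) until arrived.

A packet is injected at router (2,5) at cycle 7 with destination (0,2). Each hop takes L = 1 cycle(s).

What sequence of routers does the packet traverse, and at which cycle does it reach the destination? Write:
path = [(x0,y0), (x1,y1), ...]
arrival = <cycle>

path = [(2,5), (1,5), (0,5), (0,4), (0,3), (0,2)]
arrival = 12

t=7: at (2,5)
t=8: at (1,5) after W
t=9: at (0,5) after W
t=10: at (0,4) after S
t=11: at (0,3) after S
t=12: at (0,2) after S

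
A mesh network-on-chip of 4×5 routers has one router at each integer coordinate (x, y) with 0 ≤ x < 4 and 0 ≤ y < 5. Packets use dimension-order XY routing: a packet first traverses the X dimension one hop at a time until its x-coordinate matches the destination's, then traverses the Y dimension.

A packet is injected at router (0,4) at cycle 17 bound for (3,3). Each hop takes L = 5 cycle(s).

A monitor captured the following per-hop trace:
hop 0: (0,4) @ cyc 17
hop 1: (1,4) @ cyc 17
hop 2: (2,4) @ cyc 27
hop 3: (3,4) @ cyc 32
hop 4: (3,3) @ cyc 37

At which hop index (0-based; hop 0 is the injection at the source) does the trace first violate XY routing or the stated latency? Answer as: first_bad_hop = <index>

  1: Δx=+1 Δy=+0 Δt=0 [BAD: Δcyc=0≠L]

first_bad_hop = 1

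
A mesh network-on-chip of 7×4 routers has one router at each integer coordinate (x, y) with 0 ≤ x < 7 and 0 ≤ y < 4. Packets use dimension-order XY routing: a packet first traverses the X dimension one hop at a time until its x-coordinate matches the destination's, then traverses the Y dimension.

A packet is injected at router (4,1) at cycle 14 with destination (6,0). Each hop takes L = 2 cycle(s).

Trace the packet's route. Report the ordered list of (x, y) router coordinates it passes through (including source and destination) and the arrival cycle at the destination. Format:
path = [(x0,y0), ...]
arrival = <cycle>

path = [(4,1), (5,1), (6,1), (6,0)]
arrival = 20

src (4,1)  cyc=14
E→(5,1)  cyc=16
E→(6,1)  cyc=18
S→(6,0)  cyc=20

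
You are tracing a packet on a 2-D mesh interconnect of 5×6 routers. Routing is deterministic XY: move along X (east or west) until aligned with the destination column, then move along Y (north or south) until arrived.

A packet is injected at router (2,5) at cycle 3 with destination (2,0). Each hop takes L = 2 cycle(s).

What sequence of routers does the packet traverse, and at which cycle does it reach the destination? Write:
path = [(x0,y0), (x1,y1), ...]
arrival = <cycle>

t=3: at (2,5)
t=5: at (2,4) after S
t=7: at (2,3) after S
t=9: at (2,2) after S
t=11: at (2,1) after S
t=13: at (2,0) after S

path = [(2,5), (2,4), (2,3), (2,2), (2,1), (2,0)]
arrival = 13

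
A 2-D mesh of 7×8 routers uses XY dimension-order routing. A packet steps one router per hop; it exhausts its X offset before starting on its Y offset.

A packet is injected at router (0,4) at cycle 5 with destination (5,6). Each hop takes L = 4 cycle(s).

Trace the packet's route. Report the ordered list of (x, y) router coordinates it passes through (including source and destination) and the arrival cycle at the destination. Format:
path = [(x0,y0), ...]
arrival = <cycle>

path = [(0,4), (1,4), (2,4), (3,4), (4,4), (5,4), (5,5), (5,6)]
arrival = 33

  0. router=(0,4) cycle=5 (inject)
  1. router=(1,4) cycle=9 dir=E
  2. router=(2,4) cycle=13 dir=E
  3. router=(3,4) cycle=17 dir=E
  4. router=(4,4) cycle=21 dir=E
  5. router=(5,4) cycle=25 dir=E
  6. router=(5,5) cycle=29 dir=N
  7. router=(5,6) cycle=33 dir=N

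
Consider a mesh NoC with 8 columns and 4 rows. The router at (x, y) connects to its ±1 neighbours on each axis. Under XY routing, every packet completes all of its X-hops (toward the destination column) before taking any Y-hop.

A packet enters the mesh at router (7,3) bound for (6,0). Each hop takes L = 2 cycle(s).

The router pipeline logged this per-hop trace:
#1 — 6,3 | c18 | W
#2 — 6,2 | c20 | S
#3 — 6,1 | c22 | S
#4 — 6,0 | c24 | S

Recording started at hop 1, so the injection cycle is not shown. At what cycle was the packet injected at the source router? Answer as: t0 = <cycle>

The first recorded entry is hop 1 at cycle 18.
So t0 = 18 − 1·2 = 16.

t0 = 16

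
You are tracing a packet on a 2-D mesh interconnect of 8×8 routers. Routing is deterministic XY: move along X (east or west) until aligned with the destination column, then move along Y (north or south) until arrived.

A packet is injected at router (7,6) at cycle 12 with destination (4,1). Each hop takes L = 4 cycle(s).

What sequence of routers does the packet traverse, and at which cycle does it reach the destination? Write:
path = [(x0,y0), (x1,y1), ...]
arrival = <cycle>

path = [(7,6), (6,6), (5,6), (4,6), (4,5), (4,4), (4,3), (4,2), (4,1)]
arrival = 44

t=12: at (7,6)
t=16: at (6,6) after W
t=20: at (5,6) after W
t=24: at (4,6) after W
t=28: at (4,5) after S
t=32: at (4,4) after S
t=36: at (4,3) after S
t=40: at (4,2) after S
t=44: at (4,1) after S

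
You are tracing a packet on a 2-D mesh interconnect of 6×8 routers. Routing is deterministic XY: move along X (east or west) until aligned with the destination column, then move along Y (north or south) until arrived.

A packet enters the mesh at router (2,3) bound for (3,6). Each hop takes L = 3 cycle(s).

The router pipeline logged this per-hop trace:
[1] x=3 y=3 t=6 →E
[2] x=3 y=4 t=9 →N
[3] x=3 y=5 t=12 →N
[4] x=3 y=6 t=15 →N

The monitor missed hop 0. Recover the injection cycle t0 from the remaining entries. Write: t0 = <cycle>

At hop 1 the cycle is 6; in general cyc_k = t0 + kL.
Subtract one hop: t0 = 6 − 3 = 3.

t0 = 3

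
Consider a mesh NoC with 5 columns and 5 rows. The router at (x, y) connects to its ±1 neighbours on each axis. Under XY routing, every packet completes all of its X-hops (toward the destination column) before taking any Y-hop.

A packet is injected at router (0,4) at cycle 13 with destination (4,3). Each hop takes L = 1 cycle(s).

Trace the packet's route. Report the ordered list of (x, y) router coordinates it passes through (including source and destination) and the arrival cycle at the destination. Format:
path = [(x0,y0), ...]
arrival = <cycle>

path = [(0,4), (1,4), (2,4), (3,4), (4,4), (4,3)]
arrival = 18

[0] x=0 y=4 t=13
[1] x=1 y=4 t=14 →E
[2] x=2 y=4 t=15 →E
[3] x=3 y=4 t=16 →E
[4] x=4 y=4 t=17 →E
[5] x=4 y=3 t=18 →S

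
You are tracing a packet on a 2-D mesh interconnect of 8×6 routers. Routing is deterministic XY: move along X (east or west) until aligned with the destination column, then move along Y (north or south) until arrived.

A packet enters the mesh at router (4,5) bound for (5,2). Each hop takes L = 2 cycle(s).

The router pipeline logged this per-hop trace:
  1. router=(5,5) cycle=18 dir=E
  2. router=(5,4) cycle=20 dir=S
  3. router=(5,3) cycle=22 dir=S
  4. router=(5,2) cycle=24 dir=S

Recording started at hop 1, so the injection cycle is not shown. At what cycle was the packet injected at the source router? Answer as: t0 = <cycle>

t0 = 16

Hop 1 reached at cycle 18; hop k is at t0 + k·L.
Subtract one hop: t0 = 18 − 2 = 16.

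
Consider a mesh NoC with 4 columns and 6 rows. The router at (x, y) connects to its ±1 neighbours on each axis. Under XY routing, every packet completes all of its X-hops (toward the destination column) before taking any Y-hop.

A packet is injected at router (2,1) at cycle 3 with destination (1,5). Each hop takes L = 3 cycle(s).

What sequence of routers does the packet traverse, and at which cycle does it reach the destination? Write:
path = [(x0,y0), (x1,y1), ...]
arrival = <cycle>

path = [(2,1), (1,1), (1,2), (1,3), (1,4), (1,5)]
arrival = 18

  0. router=(2,1) cycle=3 (inject)
  1. router=(1,1) cycle=6 dir=W
  2. router=(1,2) cycle=9 dir=N
  3. router=(1,3) cycle=12 dir=N
  4. router=(1,4) cycle=15 dir=N
  5. router=(1,5) cycle=18 dir=N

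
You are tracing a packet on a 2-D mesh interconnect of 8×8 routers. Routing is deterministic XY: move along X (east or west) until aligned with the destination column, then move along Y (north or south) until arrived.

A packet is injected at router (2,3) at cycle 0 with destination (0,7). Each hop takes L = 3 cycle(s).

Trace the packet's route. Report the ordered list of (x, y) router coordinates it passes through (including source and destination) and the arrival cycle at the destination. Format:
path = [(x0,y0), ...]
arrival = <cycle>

[0] x=2 y=3 t=0
[1] x=1 y=3 t=3 →W
[2] x=0 y=3 t=6 →W
[3] x=0 y=4 t=9 →N
[4] x=0 y=5 t=12 →N
[5] x=0 y=6 t=15 →N
[6] x=0 y=7 t=18 →N

path = [(2,3), (1,3), (0,3), (0,4), (0,5), (0,6), (0,7)]
arrival = 18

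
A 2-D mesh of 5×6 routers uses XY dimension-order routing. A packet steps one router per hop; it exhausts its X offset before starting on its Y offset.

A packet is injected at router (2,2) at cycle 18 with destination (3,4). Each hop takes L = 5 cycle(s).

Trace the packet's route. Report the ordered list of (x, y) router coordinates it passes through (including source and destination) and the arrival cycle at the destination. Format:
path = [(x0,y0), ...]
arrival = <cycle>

t=18: at (2,2)
t=23: at (3,2) after E
t=28: at (3,3) after N
t=33: at (3,4) after N

path = [(2,2), (3,2), (3,3), (3,4)]
arrival = 33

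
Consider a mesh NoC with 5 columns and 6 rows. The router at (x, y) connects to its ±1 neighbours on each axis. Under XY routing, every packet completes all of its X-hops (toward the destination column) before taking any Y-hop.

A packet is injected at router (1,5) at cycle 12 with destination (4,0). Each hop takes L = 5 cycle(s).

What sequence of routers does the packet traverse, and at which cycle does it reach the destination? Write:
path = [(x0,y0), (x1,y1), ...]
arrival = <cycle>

path = [(1,5), (2,5), (3,5), (4,5), (4,4), (4,3), (4,2), (4,1), (4,0)]
arrival = 52

#0 — 1,5 | c12
#1 — 2,5 | c17 | E
#2 — 3,5 | c22 | E
#3 — 4,5 | c27 | E
#4 — 4,4 | c32 | S
#5 — 4,3 | c37 | S
#6 — 4,2 | c42 | S
#7 — 4,1 | c47 | S
#8 — 4,0 | c52 | S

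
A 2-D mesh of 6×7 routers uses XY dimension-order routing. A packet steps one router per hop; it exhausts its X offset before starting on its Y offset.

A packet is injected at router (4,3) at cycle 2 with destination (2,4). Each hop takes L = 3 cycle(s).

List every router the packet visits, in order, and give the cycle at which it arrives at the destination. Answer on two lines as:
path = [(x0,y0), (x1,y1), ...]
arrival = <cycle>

#0 — 4,3 | c2
#1 — 3,3 | c5 | W
#2 — 2,3 | c8 | W
#3 — 2,4 | c11 | N

path = [(4,3), (3,3), (2,3), (2,4)]
arrival = 11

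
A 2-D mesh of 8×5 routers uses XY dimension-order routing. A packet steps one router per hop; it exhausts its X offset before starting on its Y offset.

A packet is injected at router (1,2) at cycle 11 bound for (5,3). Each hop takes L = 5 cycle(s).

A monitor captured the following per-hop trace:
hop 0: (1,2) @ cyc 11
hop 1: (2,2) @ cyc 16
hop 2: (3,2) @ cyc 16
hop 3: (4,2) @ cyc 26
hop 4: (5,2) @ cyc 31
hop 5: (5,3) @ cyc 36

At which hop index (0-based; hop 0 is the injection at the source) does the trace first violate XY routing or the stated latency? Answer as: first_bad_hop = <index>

first_bad_hop = 2

[1] (+1,+0) / 5c ⇒ ok
[2] (+1,+0) / 0c ⇒ BAD: Δcyc=0≠L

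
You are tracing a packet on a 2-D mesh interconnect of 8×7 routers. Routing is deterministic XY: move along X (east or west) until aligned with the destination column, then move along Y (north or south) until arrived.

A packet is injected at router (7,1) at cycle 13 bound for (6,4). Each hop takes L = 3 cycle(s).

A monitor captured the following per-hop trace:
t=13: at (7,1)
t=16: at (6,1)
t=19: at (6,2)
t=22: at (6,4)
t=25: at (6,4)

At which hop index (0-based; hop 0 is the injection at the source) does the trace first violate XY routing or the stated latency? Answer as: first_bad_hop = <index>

  1: Δx=-1 Δy=+0 Δt=3 [ok]
  2: Δx=+0 Δy=+1 Δt=3 [ok]
  3: Δx=+0 Δy=+2 Δt=3 [BAD: non-unit step]

first_bad_hop = 3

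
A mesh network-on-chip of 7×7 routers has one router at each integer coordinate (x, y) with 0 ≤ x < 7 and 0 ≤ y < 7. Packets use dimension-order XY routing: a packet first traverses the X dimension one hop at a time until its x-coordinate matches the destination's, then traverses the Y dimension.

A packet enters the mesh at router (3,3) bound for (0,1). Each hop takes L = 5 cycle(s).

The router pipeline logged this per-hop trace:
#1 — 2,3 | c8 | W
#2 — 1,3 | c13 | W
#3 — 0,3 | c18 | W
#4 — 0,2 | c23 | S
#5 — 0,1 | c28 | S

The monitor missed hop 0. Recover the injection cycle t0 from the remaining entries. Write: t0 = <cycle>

t0 = 3

cyc[1] = 8 and cyc[k] = t0 + k·L for every k.
Therefore t0 = 8 − L = 3.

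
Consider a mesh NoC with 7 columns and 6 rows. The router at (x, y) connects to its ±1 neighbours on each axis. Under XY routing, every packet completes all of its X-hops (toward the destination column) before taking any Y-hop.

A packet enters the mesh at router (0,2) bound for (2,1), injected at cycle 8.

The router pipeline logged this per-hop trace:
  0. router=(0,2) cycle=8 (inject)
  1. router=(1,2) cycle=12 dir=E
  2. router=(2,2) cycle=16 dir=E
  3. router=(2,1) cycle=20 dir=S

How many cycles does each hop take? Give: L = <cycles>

L = 4

Δcyc across hop 0→1: 12 − 8 = 4.
Per-hop latency L = Δcyc = 4.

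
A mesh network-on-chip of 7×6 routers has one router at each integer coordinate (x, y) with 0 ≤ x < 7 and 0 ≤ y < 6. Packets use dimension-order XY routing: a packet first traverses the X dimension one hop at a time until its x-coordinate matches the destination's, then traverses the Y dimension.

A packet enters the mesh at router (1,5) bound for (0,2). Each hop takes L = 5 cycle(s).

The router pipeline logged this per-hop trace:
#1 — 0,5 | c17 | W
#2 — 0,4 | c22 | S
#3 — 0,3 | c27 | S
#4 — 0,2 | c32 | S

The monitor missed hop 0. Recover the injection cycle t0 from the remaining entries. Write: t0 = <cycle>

t0 = 12

The first recorded entry is hop 1 at cycle 17.
Therefore t0 = 17 − L = 12.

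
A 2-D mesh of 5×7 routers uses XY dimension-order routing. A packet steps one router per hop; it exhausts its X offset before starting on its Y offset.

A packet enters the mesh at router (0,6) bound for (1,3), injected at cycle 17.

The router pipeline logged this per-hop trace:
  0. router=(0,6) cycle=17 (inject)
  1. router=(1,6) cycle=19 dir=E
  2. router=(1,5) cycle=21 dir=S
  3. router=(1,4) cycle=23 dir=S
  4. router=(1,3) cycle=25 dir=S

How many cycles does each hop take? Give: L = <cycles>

Between hops 0 and 1 the cycle counter advances 19 − 17 = 2.
Per-hop latency L = Δcyc = 2.

L = 2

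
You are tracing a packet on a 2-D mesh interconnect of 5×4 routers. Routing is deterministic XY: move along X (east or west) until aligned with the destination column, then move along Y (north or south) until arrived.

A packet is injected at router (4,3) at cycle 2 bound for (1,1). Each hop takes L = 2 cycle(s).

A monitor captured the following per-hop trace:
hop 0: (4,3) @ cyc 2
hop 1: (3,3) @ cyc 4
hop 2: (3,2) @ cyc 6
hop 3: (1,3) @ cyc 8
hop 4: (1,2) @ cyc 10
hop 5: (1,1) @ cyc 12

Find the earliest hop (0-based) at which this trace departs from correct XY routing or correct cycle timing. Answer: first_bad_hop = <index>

first_bad_hop = 2

hop 1: step (-1,+0), +2 cyc — ok
hop 2: step (+0,-1), +2 cyc — BAD: Y-move but x=3≠1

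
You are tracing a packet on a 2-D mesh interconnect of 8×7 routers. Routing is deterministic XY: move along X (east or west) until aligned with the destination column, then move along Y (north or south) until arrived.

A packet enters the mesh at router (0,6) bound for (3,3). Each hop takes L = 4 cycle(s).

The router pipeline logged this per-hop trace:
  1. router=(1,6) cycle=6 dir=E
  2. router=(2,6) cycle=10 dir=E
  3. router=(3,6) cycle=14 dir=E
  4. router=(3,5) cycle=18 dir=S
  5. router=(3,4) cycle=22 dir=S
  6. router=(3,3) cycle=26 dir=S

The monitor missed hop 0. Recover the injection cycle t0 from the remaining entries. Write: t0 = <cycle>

cyc[1] = 6 and cyc[k] = t0 + k·L for every k.
So t0 = 6 − 1·4 = 2.

t0 = 2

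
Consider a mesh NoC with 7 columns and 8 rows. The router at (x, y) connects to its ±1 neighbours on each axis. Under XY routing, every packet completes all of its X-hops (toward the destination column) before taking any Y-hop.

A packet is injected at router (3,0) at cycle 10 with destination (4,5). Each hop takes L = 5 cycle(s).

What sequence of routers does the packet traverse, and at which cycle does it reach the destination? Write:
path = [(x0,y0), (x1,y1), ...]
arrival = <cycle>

path = [(3,0), (4,0), (4,1), (4,2), (4,3), (4,4), (4,5)]
arrival = 40

  0. router=(3,0) cycle=10 (inject)
  1. router=(4,0) cycle=15 dir=E
  2. router=(4,1) cycle=20 dir=N
  3. router=(4,2) cycle=25 dir=N
  4. router=(4,3) cycle=30 dir=N
  5. router=(4,4) cycle=35 dir=N
  6. router=(4,5) cycle=40 dir=N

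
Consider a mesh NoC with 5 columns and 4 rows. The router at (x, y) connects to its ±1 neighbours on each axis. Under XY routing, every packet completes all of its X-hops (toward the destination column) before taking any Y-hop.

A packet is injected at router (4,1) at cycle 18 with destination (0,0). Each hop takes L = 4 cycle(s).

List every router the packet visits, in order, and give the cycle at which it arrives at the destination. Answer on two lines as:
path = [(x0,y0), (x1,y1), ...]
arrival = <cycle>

t=18: at (4,1)
t=22: at (3,1) after W
t=26: at (2,1) after W
t=30: at (1,1) after W
t=34: at (0,1) after W
t=38: at (0,0) after S

path = [(4,1), (3,1), (2,1), (1,1), (0,1), (0,0)]
arrival = 38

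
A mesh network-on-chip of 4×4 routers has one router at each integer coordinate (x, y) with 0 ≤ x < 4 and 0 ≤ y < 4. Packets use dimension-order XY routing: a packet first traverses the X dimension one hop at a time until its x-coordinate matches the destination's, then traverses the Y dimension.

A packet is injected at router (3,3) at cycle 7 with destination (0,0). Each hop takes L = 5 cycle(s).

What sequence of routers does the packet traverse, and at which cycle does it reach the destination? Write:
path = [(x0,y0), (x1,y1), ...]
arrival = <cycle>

hop 0: (3,3) @ cyc 7
hop 1: (2,3) @ cyc 12  [W]
hop 2: (1,3) @ cyc 17  [W]
hop 3: (0,3) @ cyc 22  [W]
hop 4: (0,2) @ cyc 27  [S]
hop 5: (0,1) @ cyc 32  [S]
hop 6: (0,0) @ cyc 37  [S]

path = [(3,3), (2,3), (1,3), (0,3), (0,2), (0,1), (0,0)]
arrival = 37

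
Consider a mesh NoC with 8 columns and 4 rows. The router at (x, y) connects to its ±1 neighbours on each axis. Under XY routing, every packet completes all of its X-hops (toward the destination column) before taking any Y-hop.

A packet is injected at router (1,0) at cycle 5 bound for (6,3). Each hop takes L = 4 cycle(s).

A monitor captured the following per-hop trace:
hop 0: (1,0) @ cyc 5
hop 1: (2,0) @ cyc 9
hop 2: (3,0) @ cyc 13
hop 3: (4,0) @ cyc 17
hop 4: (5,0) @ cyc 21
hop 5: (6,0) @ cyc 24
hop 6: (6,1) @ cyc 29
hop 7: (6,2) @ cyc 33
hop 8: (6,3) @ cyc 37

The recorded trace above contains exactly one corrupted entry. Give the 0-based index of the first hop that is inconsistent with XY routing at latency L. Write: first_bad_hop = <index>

hop 1: step (+1,+0), +4 cyc — ok
hop 2: step (+1,+0), +4 cyc — ok
hop 3: step (+1,+0), +4 cyc — ok
hop 4: step (+1,+0), +4 cyc — ok
hop 5: step (+1,+0), +3 cyc — BAD: Δcyc=3≠L

first_bad_hop = 5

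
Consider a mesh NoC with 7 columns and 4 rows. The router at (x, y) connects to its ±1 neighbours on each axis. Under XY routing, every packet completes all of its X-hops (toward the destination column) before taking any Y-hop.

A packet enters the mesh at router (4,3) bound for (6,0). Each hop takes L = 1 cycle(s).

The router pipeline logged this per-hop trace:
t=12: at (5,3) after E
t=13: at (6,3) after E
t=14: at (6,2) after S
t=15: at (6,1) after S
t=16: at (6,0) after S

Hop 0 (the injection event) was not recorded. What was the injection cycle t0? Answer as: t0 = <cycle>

t0 = 11

Hop 1 reached at cycle 12; hop k is at t0 + k·L.
t0 = cyc[1] − L = 12 − 1 = 11.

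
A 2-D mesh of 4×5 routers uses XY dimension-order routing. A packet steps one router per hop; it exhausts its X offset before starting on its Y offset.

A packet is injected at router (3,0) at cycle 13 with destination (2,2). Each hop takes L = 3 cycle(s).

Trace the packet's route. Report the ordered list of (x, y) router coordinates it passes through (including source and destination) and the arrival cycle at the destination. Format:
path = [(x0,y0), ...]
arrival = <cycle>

#0 — 3,0 | c13
#1 — 2,0 | c16 | W
#2 — 2,1 | c19 | N
#3 — 2,2 | c22 | N

path = [(3,0), (2,0), (2,1), (2,2)]
arrival = 22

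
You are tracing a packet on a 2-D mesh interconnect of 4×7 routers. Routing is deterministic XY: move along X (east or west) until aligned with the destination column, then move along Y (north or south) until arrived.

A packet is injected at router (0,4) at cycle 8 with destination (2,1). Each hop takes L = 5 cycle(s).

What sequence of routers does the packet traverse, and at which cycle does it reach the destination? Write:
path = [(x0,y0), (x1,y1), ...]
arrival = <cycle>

  0. router=(0,4) cycle=8 (inject)
  1. router=(1,4) cycle=13 dir=E
  2. router=(2,4) cycle=18 dir=E
  3. router=(2,3) cycle=23 dir=S
  4. router=(2,2) cycle=28 dir=S
  5. router=(2,1) cycle=33 dir=S

path = [(0,4), (1,4), (2,4), (2,3), (2,2), (2,1)]
arrival = 33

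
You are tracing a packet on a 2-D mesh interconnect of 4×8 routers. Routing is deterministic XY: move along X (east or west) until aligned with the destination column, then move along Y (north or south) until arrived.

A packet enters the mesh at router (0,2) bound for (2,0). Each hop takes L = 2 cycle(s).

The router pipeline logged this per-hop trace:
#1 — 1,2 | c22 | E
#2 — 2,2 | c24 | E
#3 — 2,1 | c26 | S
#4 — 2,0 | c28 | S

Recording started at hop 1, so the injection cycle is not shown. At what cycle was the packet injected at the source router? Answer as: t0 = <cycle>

The first recorded entry is hop 1 at cycle 22.
Subtract one hop: t0 = 22 − 2 = 20.

t0 = 20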